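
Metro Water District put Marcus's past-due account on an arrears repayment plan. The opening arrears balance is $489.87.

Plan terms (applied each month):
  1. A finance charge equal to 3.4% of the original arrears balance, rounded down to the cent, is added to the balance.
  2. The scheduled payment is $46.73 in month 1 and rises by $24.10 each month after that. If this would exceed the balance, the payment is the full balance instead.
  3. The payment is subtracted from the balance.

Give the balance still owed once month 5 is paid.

$98.47

Month 1: opening $489.87; interest $16.65 → $506.52; payment $46.73; balance $459.79
Month 2: opening $459.79; interest $16.65 → $476.44; payment $70.83; balance $405.61
Month 3: opening $405.61; interest $16.65 → $422.26; payment $94.93; balance $327.33
Month 4: opening $327.33; interest $16.65 → $343.98; payment $119.03; balance $224.95
Month 5: opening $224.95; interest $16.65 → $241.60; payment $143.13; balance $98.47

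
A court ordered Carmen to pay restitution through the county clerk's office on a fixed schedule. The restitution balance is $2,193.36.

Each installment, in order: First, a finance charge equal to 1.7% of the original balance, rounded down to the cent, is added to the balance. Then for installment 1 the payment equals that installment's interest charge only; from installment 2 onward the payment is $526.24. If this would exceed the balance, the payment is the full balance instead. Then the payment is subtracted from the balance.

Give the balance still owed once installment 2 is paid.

$1,704.40

Installment 1: $2,193.36 +$37.28 interest = $2,230.64; pay $37.28 → $2,193.36
Installment 2: $2,193.36 +$37.28 interest = $2,230.64; pay $526.24 → $1,704.40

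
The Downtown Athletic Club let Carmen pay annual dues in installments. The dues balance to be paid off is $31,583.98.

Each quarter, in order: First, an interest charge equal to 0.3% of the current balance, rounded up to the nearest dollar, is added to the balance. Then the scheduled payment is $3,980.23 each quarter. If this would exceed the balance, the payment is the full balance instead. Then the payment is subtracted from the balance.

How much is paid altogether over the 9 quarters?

# | Opening | Interest | Payment | End bal
1 | $31,583.98 | $95.00 | $3,980.23 | $27,698.75
2 | $27,698.75 | $84.00 | $3,980.23 | $23,802.52
3 | $23,802.52 | $72.00 | $3,980.23 | $19,894.29
4 | $19,894.29 | $60.00 | $3,980.23 | $15,974.06
5 | $15,974.06 | $48.00 | $3,980.23 | $12,041.83
6 | $12,041.83 | $37.00 | $3,980.23 | $8,098.60
7 | $8,098.60 | $25.00 | $3,980.23 | $4,143.37
8 | $4,143.37 | $13.00 | $3,980.23 | $176.14
9 | $176.14 | $1.00 | $177.14 | $0.00
Total paid: $32,018.98

$32,018.98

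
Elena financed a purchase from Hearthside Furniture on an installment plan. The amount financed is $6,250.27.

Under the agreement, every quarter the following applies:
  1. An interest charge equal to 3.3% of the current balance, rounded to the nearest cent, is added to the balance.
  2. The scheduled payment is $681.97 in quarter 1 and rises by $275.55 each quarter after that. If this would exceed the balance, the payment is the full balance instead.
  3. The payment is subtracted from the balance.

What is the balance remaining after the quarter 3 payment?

# | Opening | Interest | Payment | End bal
1 | $6,250.27 | $206.26 | $681.97 | $5,774.56
2 | $5,774.56 | $190.56 | $957.52 | $5,007.60
3 | $5,007.60 | $165.25 | $1,233.07 | $3,939.78

$3,939.78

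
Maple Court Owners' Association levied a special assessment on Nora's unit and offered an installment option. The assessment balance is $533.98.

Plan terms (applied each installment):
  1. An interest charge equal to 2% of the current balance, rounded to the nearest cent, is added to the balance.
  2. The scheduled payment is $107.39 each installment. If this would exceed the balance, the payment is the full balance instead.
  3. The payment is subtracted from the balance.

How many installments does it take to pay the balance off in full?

6

Installment 1: $533.98 +$10.68 interest = $544.66; pay $107.39 → $437.27
Installment 2: $437.27 +$8.75 interest = $446.02; pay $107.39 → $338.63
Installment 3: $338.63 +$6.77 interest = $345.40; pay $107.39 → $238.01
Installment 4: $238.01 +$4.76 interest = $242.77; pay $107.39 → $135.38
Installment 5: $135.38 +$2.71 interest = $138.09; pay $107.39 → $30.70
Installment 6: $30.70 +$0.61 interest = $31.31; pay $31.31 → $0.00
Balance reaches $0.00 in installment 6.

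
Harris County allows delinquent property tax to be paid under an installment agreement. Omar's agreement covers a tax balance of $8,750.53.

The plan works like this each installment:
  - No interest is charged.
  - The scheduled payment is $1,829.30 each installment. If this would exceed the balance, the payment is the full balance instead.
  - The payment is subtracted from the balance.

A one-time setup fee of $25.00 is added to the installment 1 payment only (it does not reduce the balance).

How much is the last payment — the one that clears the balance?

# | Opening | Payment | Fee | End bal
1 | $8,750.53 | $1,829.30 | $25.00 | $6,921.23
2 | $6,921.23 | $1,829.30 | — | $5,091.93
3 | $5,091.93 | $1,829.30 | — | $3,262.63
4 | $3,262.63 | $1,829.30 | — | $1,433.33
5 | $1,433.33 | $1,433.33 | — | $0.00

$1,433.33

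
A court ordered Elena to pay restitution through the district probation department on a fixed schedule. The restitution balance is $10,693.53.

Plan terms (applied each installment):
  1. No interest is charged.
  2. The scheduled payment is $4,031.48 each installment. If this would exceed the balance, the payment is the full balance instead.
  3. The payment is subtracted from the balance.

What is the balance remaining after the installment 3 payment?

# | Opening | Payment | End bal
1 | $10,693.53 | $4,031.48 | $6,662.05
2 | $6,662.05 | $4,031.48 | $2,630.57
3 | $2,630.57 | $2,630.57 | $0.00

$0.00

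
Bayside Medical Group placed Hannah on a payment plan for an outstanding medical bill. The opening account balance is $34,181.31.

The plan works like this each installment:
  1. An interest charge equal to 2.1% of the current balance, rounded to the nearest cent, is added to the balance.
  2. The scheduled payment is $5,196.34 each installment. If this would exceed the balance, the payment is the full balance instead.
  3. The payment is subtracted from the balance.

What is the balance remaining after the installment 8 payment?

$0.00

Installment 1: opening $34,181.31; interest $717.81 → $34,899.12; payment $5,196.34; balance $29,702.78
Installment 2: opening $29,702.78; interest $623.76 → $30,326.54; payment $5,196.34; balance $25,130.20
Installment 3: opening $25,130.20; interest $527.73 → $25,657.93; payment $5,196.34; balance $20,461.59
Installment 4: opening $20,461.59; interest $429.69 → $20,891.28; payment $5,196.34; balance $15,694.94
Installment 5: opening $15,694.94; interest $329.59 → $16,024.53; payment $5,196.34; balance $10,828.19
Installment 6: opening $10,828.19; interest $227.39 → $11,055.58; payment $5,196.34; balance $5,859.24
Installment 7: opening $5,859.24; interest $123.04 → $5,982.28; payment $5,196.34; balance $785.94
Installment 8: opening $785.94; interest $16.50 → $802.44; payment $802.44; balance $0.00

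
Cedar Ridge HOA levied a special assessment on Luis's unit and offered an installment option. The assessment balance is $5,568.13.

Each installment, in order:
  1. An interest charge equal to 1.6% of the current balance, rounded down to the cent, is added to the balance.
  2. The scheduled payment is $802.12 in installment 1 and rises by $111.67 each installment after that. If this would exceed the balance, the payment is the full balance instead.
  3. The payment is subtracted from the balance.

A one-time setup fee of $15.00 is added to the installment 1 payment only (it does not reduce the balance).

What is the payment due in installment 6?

$764.36

Installment 1: opening $5,568.13; interest $89.09 → $5,657.22; payment $802.12 (+ $15.00 fee); balance $4,855.10
Installment 2: opening $4,855.10; interest $77.68 → $4,932.78; payment $913.79; balance $4,018.99
Installment 3: opening $4,018.99; interest $64.30 → $4,083.29; payment $1,025.46; balance $3,057.83
Installment 4: opening $3,057.83; interest $48.92 → $3,106.75; payment $1,137.13; balance $1,969.62
Installment 5: opening $1,969.62; interest $31.51 → $2,001.13; payment $1,248.80; balance $752.33
Installment 6: opening $752.33; interest $12.03 → $764.36; payment $764.36; balance $0.00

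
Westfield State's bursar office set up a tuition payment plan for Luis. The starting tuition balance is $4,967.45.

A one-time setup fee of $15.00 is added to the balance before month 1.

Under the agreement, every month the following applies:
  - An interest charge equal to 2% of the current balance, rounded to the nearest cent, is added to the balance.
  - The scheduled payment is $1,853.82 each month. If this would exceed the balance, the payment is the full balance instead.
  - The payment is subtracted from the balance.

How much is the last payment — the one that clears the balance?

Month 1: $4,982.45 +$99.65 interest = $5,082.10; pay $1,853.82 → $3,228.28
Month 2: $3,228.28 +$64.57 interest = $3,292.85; pay $1,853.82 → $1,439.03
Month 3: $1,439.03 +$28.78 interest = $1,467.81; pay $1,467.81 → $0.00

$1,467.81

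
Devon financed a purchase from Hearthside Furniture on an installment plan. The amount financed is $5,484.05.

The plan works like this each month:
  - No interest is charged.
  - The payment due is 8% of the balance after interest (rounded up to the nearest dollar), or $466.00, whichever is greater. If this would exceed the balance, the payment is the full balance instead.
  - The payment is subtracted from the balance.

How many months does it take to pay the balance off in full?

Month 1: opening $5,484.05; payment $466.00; balance $5,018.05
Month 2: opening $5,018.05; payment $466.00; balance $4,552.05
Month 3: opening $4,552.05; payment $466.00; balance $4,086.05
Month 4: opening $4,086.05; payment $466.00; balance $3,620.05
Month 5: opening $3,620.05; payment $466.00; balance $3,154.05
Month 6: opening $3,154.05; payment $466.00; balance $2,688.05
Month 7: opening $2,688.05; payment $466.00; balance $2,222.05
Month 8: opening $2,222.05; payment $466.00; balance $1,756.05
Month 9: opening $1,756.05; payment $466.00; balance $1,290.05
Month 10: opening $1,290.05; payment $466.00; balance $824.05
Month 11: opening $824.05; payment $466.00; balance $358.05
Month 12: opening $358.05; payment $358.05; balance $0.00
Balance reaches $0.00 in month 12.

12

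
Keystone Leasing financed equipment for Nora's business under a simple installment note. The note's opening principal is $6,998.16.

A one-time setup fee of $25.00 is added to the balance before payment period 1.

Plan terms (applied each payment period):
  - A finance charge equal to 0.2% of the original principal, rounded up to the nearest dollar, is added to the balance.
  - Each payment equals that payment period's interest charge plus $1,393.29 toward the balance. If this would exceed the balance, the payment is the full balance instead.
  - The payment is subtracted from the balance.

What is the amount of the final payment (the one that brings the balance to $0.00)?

$70.71

Payment period 1: $7,023.16 +$14.00 interest = $7,037.16; pay $1,407.29 → $5,629.87
Payment period 2: $5,629.87 +$14.00 interest = $5,643.87; pay $1,407.29 → $4,236.58
Payment period 3: $4,236.58 +$14.00 interest = $4,250.58; pay $1,407.29 → $2,843.29
Payment period 4: $2,843.29 +$14.00 interest = $2,857.29; pay $1,407.29 → $1,450.00
Payment period 5: $1,450.00 +$14.00 interest = $1,464.00; pay $1,407.29 → $56.71
Payment period 6: $56.71 +$14.00 interest = $70.71; pay $70.71 → $0.00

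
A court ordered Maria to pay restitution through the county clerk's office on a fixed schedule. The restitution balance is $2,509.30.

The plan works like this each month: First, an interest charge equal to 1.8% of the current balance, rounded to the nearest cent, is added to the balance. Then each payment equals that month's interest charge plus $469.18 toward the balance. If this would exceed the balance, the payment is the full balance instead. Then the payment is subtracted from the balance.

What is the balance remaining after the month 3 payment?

# | Opening | Interest | Payment | End bal
1 | $2,509.30 | $45.17 | $514.35 | $2,040.12
2 | $2,040.12 | $36.72 | $505.90 | $1,570.94
3 | $1,570.94 | $28.28 | $497.46 | $1,101.76

$1,101.76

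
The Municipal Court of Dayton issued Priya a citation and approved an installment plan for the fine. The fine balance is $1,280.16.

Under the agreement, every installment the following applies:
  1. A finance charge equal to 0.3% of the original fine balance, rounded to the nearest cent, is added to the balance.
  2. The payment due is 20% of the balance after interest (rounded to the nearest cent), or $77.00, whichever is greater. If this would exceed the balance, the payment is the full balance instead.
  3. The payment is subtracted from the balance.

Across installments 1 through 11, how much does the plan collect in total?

$1,322.40

Installment 1: $1,280.16 +$3.84 interest = $1,284.00; pay $256.80 → $1,027.20
Installment 2: $1,027.20 +$3.84 interest = $1,031.04; pay $206.21 → $824.83
Installment 3: $824.83 +$3.84 interest = $828.67; pay $165.73 → $662.94
Installment 4: $662.94 +$3.84 interest = $666.78; pay $133.36 → $533.42
Installment 5: $533.42 +$3.84 interest = $537.26; pay $107.45 → $429.81
Installment 6: $429.81 +$3.84 interest = $433.65; pay $86.73 → $346.92
Installment 7: $346.92 +$3.84 interest = $350.76; pay $77.00 → $273.76
Installment 8: $273.76 +$3.84 interest = $277.60; pay $77.00 → $200.60
Installment 9: $200.60 +$3.84 interest = $204.44; pay $77.00 → $127.44
Installment 10: $127.44 +$3.84 interest = $131.28; pay $77.00 → $54.28
Installment 11: $54.28 +$3.84 interest = $58.12; pay $58.12 → $0.00
Total paid: $1,322.40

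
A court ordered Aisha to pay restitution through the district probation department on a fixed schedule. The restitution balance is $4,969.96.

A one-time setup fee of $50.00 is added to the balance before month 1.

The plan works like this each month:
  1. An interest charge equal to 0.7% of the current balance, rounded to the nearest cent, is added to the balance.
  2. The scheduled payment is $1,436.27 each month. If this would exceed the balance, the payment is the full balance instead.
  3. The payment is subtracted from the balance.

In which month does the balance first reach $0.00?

Month 1: opening $5,019.96; interest $35.14 → $5,055.10; payment $1,436.27; balance $3,618.83
Month 2: opening $3,618.83; interest $25.33 → $3,644.16; payment $1,436.27; balance $2,207.89
Month 3: opening $2,207.89; interest $15.46 → $2,223.35; payment $1,436.27; balance $787.08
Month 4: opening $787.08; interest $5.51 → $792.59; payment $792.59; balance $0.00
Balance reaches $0.00 in month 4.

4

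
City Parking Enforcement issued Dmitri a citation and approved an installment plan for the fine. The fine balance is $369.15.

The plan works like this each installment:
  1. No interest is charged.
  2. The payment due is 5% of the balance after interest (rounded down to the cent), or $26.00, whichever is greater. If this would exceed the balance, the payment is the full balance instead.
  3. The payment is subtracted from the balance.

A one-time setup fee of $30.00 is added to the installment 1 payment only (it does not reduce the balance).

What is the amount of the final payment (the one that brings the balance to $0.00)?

Installment 1: $369.15 − $26.00 (+ $30.00 fee) → $343.15
Installment 2: $343.15 − $26.00 → $317.15
Installment 3: $317.15 − $26.00 → $291.15
Installment 4: $291.15 − $26.00 → $265.15
Installment 5: $265.15 − $26.00 → $239.15
Installment 6: $239.15 − $26.00 → $213.15
Installment 7: $213.15 − $26.00 → $187.15
Installment 8: $187.15 − $26.00 → $161.15
Installment 9: $161.15 − $26.00 → $135.15
Installment 10: $135.15 − $26.00 → $109.15
Installment 11: $109.15 − $26.00 → $83.15
Installment 12: $83.15 − $26.00 → $57.15
Installment 13: $57.15 − $26.00 → $31.15
Installment 14: $31.15 − $26.00 → $5.15
Installment 15: $5.15 − $5.15 → $0.00

$5.15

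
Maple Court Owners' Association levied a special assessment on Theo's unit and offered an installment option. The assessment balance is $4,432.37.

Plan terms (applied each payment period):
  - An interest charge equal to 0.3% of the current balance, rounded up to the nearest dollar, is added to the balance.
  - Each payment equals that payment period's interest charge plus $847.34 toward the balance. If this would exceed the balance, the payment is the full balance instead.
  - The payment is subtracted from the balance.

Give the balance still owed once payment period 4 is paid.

# | Opening | Interest | Payment | End bal
1 | $4,432.37 | $14.00 | $861.34 | $3,585.03
2 | $3,585.03 | $11.00 | $858.34 | $2,737.69
3 | $2,737.69 | $9.00 | $856.34 | $1,890.35
4 | $1,890.35 | $6.00 | $853.34 | $1,043.01

$1,043.01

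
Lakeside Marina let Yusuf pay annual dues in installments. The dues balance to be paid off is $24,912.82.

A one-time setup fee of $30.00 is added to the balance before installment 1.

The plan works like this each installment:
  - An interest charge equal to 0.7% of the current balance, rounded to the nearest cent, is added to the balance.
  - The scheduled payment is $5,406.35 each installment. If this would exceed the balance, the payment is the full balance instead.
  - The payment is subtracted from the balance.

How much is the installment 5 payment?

$3,821.63

Installment 1: $24,942.82 +$174.60 interest = $25,117.42; pay $5,406.35 → $19,711.07
Installment 2: $19,711.07 +$137.98 interest = $19,849.05; pay $5,406.35 → $14,442.70
Installment 3: $14,442.70 +$101.10 interest = $14,543.80; pay $5,406.35 → $9,137.45
Installment 4: $9,137.45 +$63.96 interest = $9,201.41; pay $5,406.35 → $3,795.06
Installment 5: $3,795.06 +$26.57 interest = $3,821.63; pay $3,821.63 → $0.00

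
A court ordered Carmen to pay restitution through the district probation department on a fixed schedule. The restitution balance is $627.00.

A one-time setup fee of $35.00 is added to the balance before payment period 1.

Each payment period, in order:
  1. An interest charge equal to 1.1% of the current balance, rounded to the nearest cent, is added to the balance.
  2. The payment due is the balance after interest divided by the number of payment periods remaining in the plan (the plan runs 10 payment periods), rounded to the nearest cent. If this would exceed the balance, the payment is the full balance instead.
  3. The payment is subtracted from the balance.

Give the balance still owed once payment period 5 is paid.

$349.61

# | Opening | Interest | Payment | End bal
1 | $662.00 | $7.28 | $66.93 | $602.35
2 | $602.35 | $6.63 | $67.66 | $541.32
3 | $541.32 | $5.95 | $68.41 | $478.86
4 | $478.86 | $5.27 | $69.16 | $414.97
5 | $414.97 | $4.56 | $69.92 | $349.61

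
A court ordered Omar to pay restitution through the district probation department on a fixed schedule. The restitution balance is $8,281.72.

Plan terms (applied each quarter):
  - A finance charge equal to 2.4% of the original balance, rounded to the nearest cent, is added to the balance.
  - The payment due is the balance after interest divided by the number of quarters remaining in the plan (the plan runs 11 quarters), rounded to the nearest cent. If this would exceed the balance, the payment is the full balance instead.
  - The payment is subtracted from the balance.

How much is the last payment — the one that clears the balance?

$1,353.11

# | Opening | Interest | Payment | End bal
1 | $8,281.72 | $198.76 | $770.95 | $7,709.53
2 | $7,709.53 | $198.76 | $790.83 | $7,117.46
3 | $7,117.46 | $198.76 | $812.91 | $6,503.31
4 | $6,503.31 | $198.76 | $837.76 | $5,864.31
5 | $5,864.31 | $198.76 | $866.15 | $5,196.92
6 | $5,196.92 | $198.76 | $899.28 | $4,496.40
7 | $4,496.40 | $198.76 | $939.03 | $3,756.13
8 | $3,756.13 | $198.76 | $988.72 | $2,966.17
9 | $2,966.17 | $198.76 | $1,054.98 | $2,109.95
10 | $2,109.95 | $198.76 | $1,154.36 | $1,154.35
11 | $1,154.35 | $198.76 | $1,353.11 | $0.00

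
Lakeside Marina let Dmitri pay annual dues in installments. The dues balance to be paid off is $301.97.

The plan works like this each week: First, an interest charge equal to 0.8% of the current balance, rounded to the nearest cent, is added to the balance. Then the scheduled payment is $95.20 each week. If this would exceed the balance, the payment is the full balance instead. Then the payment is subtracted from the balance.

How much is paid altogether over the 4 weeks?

$307.16

Week 1: opening $301.97; interest $2.42 → $304.39; payment $95.20; balance $209.19
Week 2: opening $209.19; interest $1.67 → $210.86; payment $95.20; balance $115.66
Week 3: opening $115.66; interest $0.93 → $116.59; payment $95.20; balance $21.39
Week 4: opening $21.39; interest $0.17 → $21.56; payment $21.56; balance $0.00
Total paid: $307.16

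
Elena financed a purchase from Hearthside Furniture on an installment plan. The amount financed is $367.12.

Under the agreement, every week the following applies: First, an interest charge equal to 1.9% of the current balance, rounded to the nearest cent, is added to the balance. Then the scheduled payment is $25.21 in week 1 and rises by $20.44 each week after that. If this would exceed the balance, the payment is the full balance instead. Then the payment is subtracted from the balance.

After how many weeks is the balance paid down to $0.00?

6

# | Opening | Interest | Payment | End bal
1 | $367.12 | $6.98 | $25.21 | $348.89
2 | $348.89 | $6.63 | $45.65 | $309.87
3 | $309.87 | $5.89 | $66.09 | $249.67
4 | $249.67 | $4.74 | $86.53 | $167.88
5 | $167.88 | $3.19 | $106.97 | $64.10
6 | $64.10 | $1.22 | $65.32 | $0.00
Balance reaches $0.00 in week 6.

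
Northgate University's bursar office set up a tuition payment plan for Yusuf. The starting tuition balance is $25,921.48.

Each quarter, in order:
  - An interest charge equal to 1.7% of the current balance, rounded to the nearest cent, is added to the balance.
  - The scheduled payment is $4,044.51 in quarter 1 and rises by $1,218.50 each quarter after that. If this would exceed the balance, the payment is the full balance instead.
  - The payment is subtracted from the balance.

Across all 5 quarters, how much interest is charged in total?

Quarter 1: opening $25,921.48; interest $440.67 → $26,362.15; payment $4,044.51; balance $22,317.64
Quarter 2: opening $22,317.64; interest $379.40 → $22,697.04; payment $5,263.01; balance $17,434.03
Quarter 3: opening $17,434.03; interest $296.38 → $17,730.41; payment $6,481.51; balance $11,248.90
Quarter 4: opening $11,248.90; interest $191.23 → $11,440.13; payment $7,700.01; balance $3,740.12
Quarter 5: opening $3,740.12; interest $63.58 → $3,803.70; payment $3,803.70; balance $0.00
Total interest: $440.67 + $379.40 + $296.38 + $191.23 + $63.58 = $1,371.26

$1,371.26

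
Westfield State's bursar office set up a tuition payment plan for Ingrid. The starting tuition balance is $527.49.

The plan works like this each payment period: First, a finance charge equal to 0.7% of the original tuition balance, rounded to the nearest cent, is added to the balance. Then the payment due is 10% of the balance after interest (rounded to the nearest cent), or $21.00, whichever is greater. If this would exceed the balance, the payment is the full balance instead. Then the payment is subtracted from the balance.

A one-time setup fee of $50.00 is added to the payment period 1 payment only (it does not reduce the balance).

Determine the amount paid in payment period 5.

Payment period 1: $527.49 +$3.69 interest = $531.18; pay $53.12 (+ $50.00 fee) → $478.06
Payment period 2: $478.06 +$3.69 interest = $481.75; pay $48.18 → $433.57
Payment period 3: $433.57 +$3.69 interest = $437.26; pay $43.73 → $393.53
Payment period 4: $393.53 +$3.69 interest = $397.22; pay $39.72 → $357.50
Payment period 5: $357.50 +$3.69 interest = $361.19; pay $36.12 → $325.07

$36.12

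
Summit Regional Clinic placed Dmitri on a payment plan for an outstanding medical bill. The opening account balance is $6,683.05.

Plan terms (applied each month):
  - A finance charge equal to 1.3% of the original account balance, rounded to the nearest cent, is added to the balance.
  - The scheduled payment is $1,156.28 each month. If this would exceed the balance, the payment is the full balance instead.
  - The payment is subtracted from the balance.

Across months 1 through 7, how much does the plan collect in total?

$7,291.21

# | Opening | Interest | Payment | End bal
1 | $6,683.05 | $86.88 | $1,156.28 | $5,613.65
2 | $5,613.65 | $86.88 | $1,156.28 | $4,544.25
3 | $4,544.25 | $86.88 | $1,156.28 | $3,474.85
4 | $3,474.85 | $86.88 | $1,156.28 | $2,405.45
5 | $2,405.45 | $86.88 | $1,156.28 | $1,336.05
6 | $1,336.05 | $86.88 | $1,156.28 | $266.65
7 | $266.65 | $86.88 | $353.53 | $0.00
Total paid: $7,291.21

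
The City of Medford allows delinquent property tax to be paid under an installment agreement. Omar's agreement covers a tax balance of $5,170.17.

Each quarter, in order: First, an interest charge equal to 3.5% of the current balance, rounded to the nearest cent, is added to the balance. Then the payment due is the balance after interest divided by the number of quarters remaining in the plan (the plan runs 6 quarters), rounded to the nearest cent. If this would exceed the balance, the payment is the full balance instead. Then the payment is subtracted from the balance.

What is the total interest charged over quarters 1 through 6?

# | Opening | Interest | Payment | End bal
1 | $5,170.17 | $180.96 | $891.86 | $4,459.27
2 | $4,459.27 | $156.07 | $923.07 | $3,692.27
3 | $3,692.27 | $129.23 | $955.38 | $2,866.12
4 | $2,866.12 | $100.31 | $988.81 | $1,977.62
5 | $1,977.62 | $69.22 | $1,023.42 | $1,023.42
6 | $1,023.42 | $35.82 | $1,059.24 | $0.00
Total interest: $180.96 + $156.07 + $129.23 + $100.31 + $69.22 + $35.82 = $671.61

$671.61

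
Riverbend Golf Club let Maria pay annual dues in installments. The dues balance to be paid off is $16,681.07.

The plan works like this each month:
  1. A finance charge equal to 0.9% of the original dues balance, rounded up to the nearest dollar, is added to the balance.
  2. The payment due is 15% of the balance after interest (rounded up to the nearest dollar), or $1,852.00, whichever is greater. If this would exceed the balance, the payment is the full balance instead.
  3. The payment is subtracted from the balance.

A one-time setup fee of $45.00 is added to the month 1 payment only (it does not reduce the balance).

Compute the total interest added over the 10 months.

$1,510.00

# | Opening | Interest | Payment | Fee | End bal
1 | $16,681.07 | $151.00 | $2,525.00 | $45.00 | $14,307.07
2 | $14,307.07 | $151.00 | $2,169.00 | — | $12,289.07
3 | $12,289.07 | $151.00 | $1,867.00 | — | $10,573.07
4 | $10,573.07 | $151.00 | $1,852.00 | — | $8,872.07
5 | $8,872.07 | $151.00 | $1,852.00 | — | $7,171.07
6 | $7,171.07 | $151.00 | $1,852.00 | — | $5,470.07
7 | $5,470.07 | $151.00 | $1,852.00 | — | $3,769.07
8 | $3,769.07 | $151.00 | $1,852.00 | — | $2,068.07
9 | $2,068.07 | $151.00 | $1,852.00 | — | $367.07
10 | $367.07 | $151.00 | $518.07 | — | $0.00
Total interest: $151.00 + $151.00 + $151.00 + $151.00 + $151.00 + $151.00 + $151.00 + $151.00 + $151.00 + $151.00 = $1,510.00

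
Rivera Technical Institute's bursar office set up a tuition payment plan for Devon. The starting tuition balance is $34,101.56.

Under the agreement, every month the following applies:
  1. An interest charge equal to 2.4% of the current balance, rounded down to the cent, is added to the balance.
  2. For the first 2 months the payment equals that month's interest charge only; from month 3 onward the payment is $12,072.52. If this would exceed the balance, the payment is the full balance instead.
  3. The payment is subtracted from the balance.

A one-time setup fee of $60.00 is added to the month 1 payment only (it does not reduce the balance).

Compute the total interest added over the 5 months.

Month 1: opening $34,101.56; interest $818.43 → $34,919.99; payment $818.43 (+ $60.00 fee); balance $34,101.56
Month 2: opening $34,101.56; interest $818.43 → $34,919.99; payment $818.43; balance $34,101.56
Month 3: opening $34,101.56; interest $818.43 → $34,919.99; payment $12,072.52; balance $22,847.47
Month 4: opening $22,847.47; interest $548.33 → $23,395.80; payment $12,072.52; balance $11,323.28
Month 5: opening $11,323.28; interest $271.75 → $11,595.03; payment $11,595.03; balance $0.00
Total interest: $818.43 + $818.43 + $818.43 + $548.33 + $271.75 = $3,275.37

$3,275.37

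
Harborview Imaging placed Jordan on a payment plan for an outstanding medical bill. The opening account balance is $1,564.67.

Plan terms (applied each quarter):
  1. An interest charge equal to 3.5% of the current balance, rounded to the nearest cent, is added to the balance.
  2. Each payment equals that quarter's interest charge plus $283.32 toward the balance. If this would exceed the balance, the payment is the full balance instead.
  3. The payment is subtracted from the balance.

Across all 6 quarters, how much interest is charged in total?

$179.83

Quarter 1: $1,564.67 +$54.76 interest = $1,619.43; pay $338.08 → $1,281.35
Quarter 2: $1,281.35 +$44.85 interest = $1,326.20; pay $328.17 → $998.03
Quarter 3: $998.03 +$34.93 interest = $1,032.96; pay $318.25 → $714.71
Quarter 4: $714.71 +$25.01 interest = $739.72; pay $308.33 → $431.39
Quarter 5: $431.39 +$15.10 interest = $446.49; pay $298.42 → $148.07
Quarter 6: $148.07 +$5.18 interest = $153.25; pay $153.25 → $0.00
Total interest: $54.76 + $44.85 + $34.93 + $25.01 + $15.10 + $5.18 = $179.83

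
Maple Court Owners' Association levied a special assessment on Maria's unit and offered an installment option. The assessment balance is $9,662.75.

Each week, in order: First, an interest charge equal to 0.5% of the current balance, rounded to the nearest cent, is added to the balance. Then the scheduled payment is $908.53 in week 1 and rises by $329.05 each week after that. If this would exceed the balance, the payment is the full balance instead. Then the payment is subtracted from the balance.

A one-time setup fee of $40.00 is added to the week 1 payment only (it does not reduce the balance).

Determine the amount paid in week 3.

$1,566.63

Week 1: $9,662.75 +$48.31 interest = $9,711.06; pay $908.53 (+ $40.00 fee) → $8,802.53
Week 2: $8,802.53 +$44.01 interest = $8,846.54; pay $1,237.58 → $7,608.96
Week 3: $7,608.96 +$38.04 interest = $7,647.00; pay $1,566.63 → $6,080.37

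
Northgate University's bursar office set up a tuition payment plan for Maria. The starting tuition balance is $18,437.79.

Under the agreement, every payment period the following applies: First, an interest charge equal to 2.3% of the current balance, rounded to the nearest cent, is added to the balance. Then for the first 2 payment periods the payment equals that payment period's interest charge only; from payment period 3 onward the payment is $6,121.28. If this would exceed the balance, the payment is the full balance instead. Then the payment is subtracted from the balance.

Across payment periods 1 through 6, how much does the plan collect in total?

$20,183.86

Payment period 1: opening $18,437.79; interest $424.07 → $18,861.86; payment $424.07; balance $18,437.79
Payment period 2: opening $18,437.79; interest $424.07 → $18,861.86; payment $424.07; balance $18,437.79
Payment period 3: opening $18,437.79; interest $424.07 → $18,861.86; payment $6,121.28; balance $12,740.58
Payment period 4: opening $12,740.58; interest $293.03 → $13,033.61; payment $6,121.28; balance $6,912.33
Payment period 5: opening $6,912.33; interest $158.98 → $7,071.31; payment $6,121.28; balance $950.03
Payment period 6: opening $950.03; interest $21.85 → $971.88; payment $971.88; balance $0.00
Total paid: $20,183.86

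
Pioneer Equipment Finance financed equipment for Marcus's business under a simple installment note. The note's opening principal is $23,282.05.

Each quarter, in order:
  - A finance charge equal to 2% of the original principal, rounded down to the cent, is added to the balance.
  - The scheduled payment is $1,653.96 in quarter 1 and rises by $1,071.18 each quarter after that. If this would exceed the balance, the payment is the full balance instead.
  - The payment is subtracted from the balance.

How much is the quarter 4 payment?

Quarter 1: opening $23,282.05; interest $465.64 → $23,747.69; payment $1,653.96; balance $22,093.73
Quarter 2: opening $22,093.73; interest $465.64 → $22,559.37; payment $2,725.14; balance $19,834.23
Quarter 3: opening $19,834.23; interest $465.64 → $20,299.87; payment $3,796.32; balance $16,503.55
Quarter 4: opening $16,503.55; interest $465.64 → $16,969.19; payment $4,867.50; balance $12,101.69

$4,867.50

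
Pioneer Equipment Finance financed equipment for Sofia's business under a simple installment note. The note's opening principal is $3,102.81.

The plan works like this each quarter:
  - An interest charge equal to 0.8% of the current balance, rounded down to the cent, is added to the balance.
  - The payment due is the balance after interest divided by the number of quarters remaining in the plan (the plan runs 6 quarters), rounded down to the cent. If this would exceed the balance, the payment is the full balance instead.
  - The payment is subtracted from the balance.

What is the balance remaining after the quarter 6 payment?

# | Opening | Interest | Payment | End bal
1 | $3,102.81 | $24.82 | $521.27 | $2,606.36
2 | $2,606.36 | $20.85 | $525.44 | $2,101.77
3 | $2,101.77 | $16.81 | $529.64 | $1,588.94
4 | $1,588.94 | $12.71 | $533.88 | $1,067.77
5 | $1,067.77 | $8.54 | $538.15 | $538.16
6 | $538.16 | $4.30 | $542.46 | $0.00

$0.00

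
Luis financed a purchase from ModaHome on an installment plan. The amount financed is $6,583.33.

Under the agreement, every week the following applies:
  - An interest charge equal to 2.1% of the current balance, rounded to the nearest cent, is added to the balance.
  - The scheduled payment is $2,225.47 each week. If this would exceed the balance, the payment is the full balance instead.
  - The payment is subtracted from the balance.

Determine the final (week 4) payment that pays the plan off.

$193.23

Week 1: $6,583.33 +$138.25 interest = $6,721.58; pay $2,225.47 → $4,496.11
Week 2: $4,496.11 +$94.42 interest = $4,590.53; pay $2,225.47 → $2,365.06
Week 3: $2,365.06 +$49.67 interest = $2,414.73; pay $2,225.47 → $189.26
Week 4: $189.26 +$3.97 interest = $193.23; pay $193.23 → $0.00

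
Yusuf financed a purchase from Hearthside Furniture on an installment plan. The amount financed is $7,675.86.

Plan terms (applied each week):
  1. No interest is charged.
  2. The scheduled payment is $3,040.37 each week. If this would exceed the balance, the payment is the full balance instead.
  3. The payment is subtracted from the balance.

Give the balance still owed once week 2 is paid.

Week 1: $7,675.86 − $3,040.37 → $4,635.49
Week 2: $4,635.49 − $3,040.37 → $1,595.12

$1,595.12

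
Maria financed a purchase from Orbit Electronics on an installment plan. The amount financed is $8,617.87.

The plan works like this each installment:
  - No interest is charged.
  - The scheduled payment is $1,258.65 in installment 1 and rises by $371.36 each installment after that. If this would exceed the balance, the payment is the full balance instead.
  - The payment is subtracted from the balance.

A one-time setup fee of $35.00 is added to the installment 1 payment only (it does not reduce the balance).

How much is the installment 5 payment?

Installment 1: opening $8,617.87; payment $1,258.65 (+ $35.00 fee); balance $7,359.22
Installment 2: opening $7,359.22; payment $1,630.01; balance $5,729.21
Installment 3: opening $5,729.21; payment $2,001.37; balance $3,727.84
Installment 4: opening $3,727.84; payment $2,372.73; balance $1,355.11
Installment 5: opening $1,355.11; payment $1,355.11; balance $0.00

$1,355.11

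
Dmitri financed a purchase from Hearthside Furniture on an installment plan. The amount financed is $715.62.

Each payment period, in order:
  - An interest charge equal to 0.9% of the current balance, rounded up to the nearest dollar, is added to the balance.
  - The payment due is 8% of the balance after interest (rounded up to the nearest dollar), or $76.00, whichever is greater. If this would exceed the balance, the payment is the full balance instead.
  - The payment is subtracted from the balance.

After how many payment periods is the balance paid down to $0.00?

Payment period 1: $715.62 +$7.00 interest = $722.62; pay $76.00 → $646.62
Payment period 2: $646.62 +$6.00 interest = $652.62; pay $76.00 → $576.62
Payment period 3: $576.62 +$6.00 interest = $582.62; pay $76.00 → $506.62
Payment period 4: $506.62 +$5.00 interest = $511.62; pay $76.00 → $435.62
Payment period 5: $435.62 +$4.00 interest = $439.62; pay $76.00 → $363.62
Payment period 6: $363.62 +$4.00 interest = $367.62; pay $76.00 → $291.62
Payment period 7: $291.62 +$3.00 interest = $294.62; pay $76.00 → $218.62
Payment period 8: $218.62 +$2.00 interest = $220.62; pay $76.00 → $144.62
Payment period 9: $144.62 +$2.00 interest = $146.62; pay $76.00 → $70.62
Payment period 10: $70.62 +$1.00 interest = $71.62; pay $71.62 → $0.00
Balance reaches $0.00 in payment period 10.

10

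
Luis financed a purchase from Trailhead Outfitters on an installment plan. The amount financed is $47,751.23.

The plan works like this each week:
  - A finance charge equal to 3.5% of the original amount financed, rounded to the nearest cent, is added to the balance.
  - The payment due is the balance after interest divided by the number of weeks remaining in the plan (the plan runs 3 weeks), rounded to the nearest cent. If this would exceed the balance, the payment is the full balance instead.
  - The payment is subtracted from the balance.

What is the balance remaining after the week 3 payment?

$0.00

Week 1: opening $47,751.23; interest $1,671.29 → $49,422.52; payment $16,474.17; balance $32,948.35
Week 2: opening $32,948.35; interest $1,671.29 → $34,619.64; payment $17,309.82; balance $17,309.82
Week 3: opening $17,309.82; interest $1,671.29 → $18,981.11; payment $18,981.11; balance $0.00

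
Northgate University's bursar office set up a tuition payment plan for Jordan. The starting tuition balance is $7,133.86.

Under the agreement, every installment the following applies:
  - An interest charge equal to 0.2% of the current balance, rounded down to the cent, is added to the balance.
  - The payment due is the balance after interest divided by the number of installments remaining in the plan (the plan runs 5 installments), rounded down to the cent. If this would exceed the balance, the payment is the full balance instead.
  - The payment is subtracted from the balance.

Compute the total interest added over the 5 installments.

Installment 1: opening $7,133.86; interest $14.26 → $7,148.12; payment $1,429.62; balance $5,718.50
Installment 2: opening $5,718.50; interest $11.43 → $5,729.93; payment $1,432.48; balance $4,297.45
Installment 3: opening $4,297.45; interest $8.59 → $4,306.04; payment $1,435.34; balance $2,870.70
Installment 4: opening $2,870.70; interest $5.74 → $2,876.44; payment $1,438.22; balance $1,438.22
Installment 5: opening $1,438.22; interest $2.87 → $1,441.09; payment $1,441.09; balance $0.00
Total interest: $14.26 + $11.43 + $8.59 + $5.74 + $2.87 = $42.89

$42.89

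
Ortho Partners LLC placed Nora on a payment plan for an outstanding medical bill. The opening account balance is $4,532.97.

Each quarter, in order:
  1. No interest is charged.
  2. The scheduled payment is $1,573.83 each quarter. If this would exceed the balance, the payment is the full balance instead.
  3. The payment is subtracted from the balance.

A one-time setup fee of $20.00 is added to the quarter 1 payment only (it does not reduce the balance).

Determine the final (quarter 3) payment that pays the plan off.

$1,385.31

Quarter 1: opening $4,532.97; payment $1,573.83 (+ $20.00 fee); balance $2,959.14
Quarter 2: opening $2,959.14; payment $1,573.83; balance $1,385.31
Quarter 3: opening $1,385.31; payment $1,385.31; balance $0.00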